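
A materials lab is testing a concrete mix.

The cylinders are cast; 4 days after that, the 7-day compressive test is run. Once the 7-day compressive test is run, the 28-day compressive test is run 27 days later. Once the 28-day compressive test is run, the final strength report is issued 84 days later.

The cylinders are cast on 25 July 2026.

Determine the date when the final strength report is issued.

The cylinders are cast: Jul 25, 2026.
The 7-day compressive test is run: Jul 25, 2026 + 4 days = Jul 29, 2026.
The 28-day compressive test is run: Jul 29, 2026 + 27 days = Aug 25, 2026.
The final strength report is issued: Aug 25, 2026 + 84 days = Nov 17, 2026.

17 November 2026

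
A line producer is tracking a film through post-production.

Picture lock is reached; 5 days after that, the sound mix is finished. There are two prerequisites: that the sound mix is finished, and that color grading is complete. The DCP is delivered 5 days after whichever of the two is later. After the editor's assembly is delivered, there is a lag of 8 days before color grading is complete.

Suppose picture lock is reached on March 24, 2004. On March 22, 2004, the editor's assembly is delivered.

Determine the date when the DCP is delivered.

Picture lock is reached: Mar 24, 2004.
The sound mix is finished: Mar 24, 2004 + 5 days = Mar 29, 2004.
The editor's assembly is delivered: Mar 22, 2004.
Color grading is complete: Mar 22, 2004 + 8 days = Mar 30, 2004.
Both prerequisites met — the sound mix is finished (Mar 29, 2004), color grading is complete (Mar 30, 2004); the later is Mar 30, 2004.
The DCP is delivered: Mar 30, 2004 + 5 days = Apr 4, 2004.

April 4, 2004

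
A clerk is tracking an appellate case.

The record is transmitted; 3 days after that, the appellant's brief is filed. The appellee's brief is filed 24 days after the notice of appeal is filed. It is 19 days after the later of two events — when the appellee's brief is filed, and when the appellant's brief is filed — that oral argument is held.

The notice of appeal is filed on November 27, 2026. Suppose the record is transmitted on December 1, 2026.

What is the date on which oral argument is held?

The notice of appeal is filed: Nov 27, 2026.
The appellee's brief is filed: Nov 27, 2026 + 24 days = Dec 21, 2026.
The record is transmitted: Dec 1, 2026.
The appellant's brief is filed: Dec 1, 2026 + 3 days = Dec 4, 2026.
Both prerequisites met — the appellee's brief is filed (Dec 21, 2026), the appellant's brief is filed (Dec 4, 2026); the later is Dec 21, 2026.
Oral argument is held: Dec 21, 2026 + 19 days = Jan 9, 2027.

January 9, 2027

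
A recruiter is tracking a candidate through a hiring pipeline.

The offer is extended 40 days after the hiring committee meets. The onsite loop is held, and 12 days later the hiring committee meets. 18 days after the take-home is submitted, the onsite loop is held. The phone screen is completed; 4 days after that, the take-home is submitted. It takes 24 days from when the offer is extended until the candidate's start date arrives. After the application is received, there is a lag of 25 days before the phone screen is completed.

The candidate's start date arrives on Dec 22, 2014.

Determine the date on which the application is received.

The candidate's start date arrives: Dec 22, 2014.
The offer is extended: Dec 22, 2014 − 24 days = Nov 28, 2014.
The hiring committee meets: Nov 28, 2014 − 40 days = Oct 19, 2014.
The onsite loop is held: Oct 19, 2014 − 12 days = Oct 7, 2014.
The take-home is submitted: Oct 7, 2014 − 18 days = Sep 19, 2014.
The phone screen is completed: Sep 19, 2014 − 4 days = Sep 15, 2014.
The application is received: Sep 15, 2014 − 25 days = Aug 21, 2014.

Aug 21, 2014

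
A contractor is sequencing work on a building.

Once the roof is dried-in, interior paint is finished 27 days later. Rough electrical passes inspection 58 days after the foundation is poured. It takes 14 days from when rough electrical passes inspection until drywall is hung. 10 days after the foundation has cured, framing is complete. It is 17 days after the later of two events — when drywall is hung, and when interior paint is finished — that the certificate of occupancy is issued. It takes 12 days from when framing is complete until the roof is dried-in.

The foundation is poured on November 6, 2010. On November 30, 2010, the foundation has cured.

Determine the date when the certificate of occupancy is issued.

February 4, 2011

The foundation is poured: Nov 6, 2010.
Rough electrical passes inspection: Nov 6, 2010 + 58 days = Jan 3, 2011.
Drywall is hung: Jan 3, 2011 + 14 days = Jan 17, 2011.
The foundation has cured: Nov 30, 2010.
Framing is complete: Nov 30, 2010 + 10 days = Dec 10, 2010.
The roof is dried-in: Dec 10, 2010 + 12 days = Dec 22, 2010.
Interior paint is finished: Dec 22, 2010 + 27 days = Jan 18, 2011.
Both prerequisites met — drywall is hung (Jan 17, 2011), interior paint is finished (Jan 18, 2011); the later is Jan 18, 2011.
The certificate of occupancy is issued: Jan 18, 2011 + 17 days = Feb 4, 2011.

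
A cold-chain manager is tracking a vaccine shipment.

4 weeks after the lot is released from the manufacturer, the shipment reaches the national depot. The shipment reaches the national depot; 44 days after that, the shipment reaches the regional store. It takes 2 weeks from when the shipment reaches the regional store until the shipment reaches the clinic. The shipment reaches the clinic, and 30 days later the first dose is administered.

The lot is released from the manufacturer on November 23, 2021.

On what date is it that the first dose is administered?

The lot is released from the manufacturer: Nov 23, 2021.
The shipment reaches the national depot: Nov 23, 2021 + 4 weeks = Dec 21, 2021.
The shipment reaches the regional store: Dec 21, 2021 + 44 days = Feb 3, 2022.
The shipment reaches the clinic: Feb 3, 2022 + 2 weeks = Feb 17, 2022.
The first dose is administered: Feb 17, 2022 + 30 days = Mar 19, 2022.

March 19, 2022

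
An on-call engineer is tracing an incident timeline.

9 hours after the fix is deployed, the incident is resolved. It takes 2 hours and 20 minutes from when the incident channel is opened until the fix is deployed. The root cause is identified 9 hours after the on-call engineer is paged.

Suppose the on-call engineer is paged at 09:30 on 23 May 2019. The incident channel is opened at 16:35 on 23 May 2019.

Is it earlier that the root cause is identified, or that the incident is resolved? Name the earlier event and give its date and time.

The on-call engineer is paged: 09:30 May 23, 2019.
The root cause is identified: 09:30 May 23, 2019 + 9h = 18:30 May 23, 2019.
The incident channel is opened: 16:35 May 23, 2019.
The fix is deployed: 16:35 May 23, 2019 + 2h20m = 18:55 May 23, 2019.
The incident is resolved: 18:55 May 23, 2019 + 9h = 03:55 May 24, 2019.
Comparing: the root cause is identified at 18:30 May 23, 2019 vs the incident is resolved at 03:55 May 24, 2019. Earlier: the root cause is identified.

The root cause is identified — 18:30 on 23 May 2019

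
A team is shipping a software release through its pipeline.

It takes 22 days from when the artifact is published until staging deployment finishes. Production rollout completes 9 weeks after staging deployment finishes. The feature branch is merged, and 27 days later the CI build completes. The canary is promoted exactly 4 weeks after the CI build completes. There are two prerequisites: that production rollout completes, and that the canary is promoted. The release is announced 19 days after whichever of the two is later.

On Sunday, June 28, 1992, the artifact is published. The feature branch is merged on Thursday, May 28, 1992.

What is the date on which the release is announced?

The artifact is published: Jun 28, 1992.
Staging deployment finishes: Jun 28, 1992 + 22 days = Jul 20, 1992.
Production rollout completes: Jul 20, 1992 + 9 weeks = Sep 21, 1992.
The feature branch is merged: May 28, 1992.
The CI build completes: May 28, 1992 + 27 days = Jun 24, 1992.
The canary is promoted: Jun 24, 1992 + 4 weeks = Jul 22, 1992.
Both prerequisites met — production rollout completes (Sep 21, 1992), the canary is promoted (Jul 22, 1992); the later is Sep 21, 1992.
The release is announced: Sep 21, 1992 + 19 days = Oct 10, 1992.

Saturday, October 10, 1992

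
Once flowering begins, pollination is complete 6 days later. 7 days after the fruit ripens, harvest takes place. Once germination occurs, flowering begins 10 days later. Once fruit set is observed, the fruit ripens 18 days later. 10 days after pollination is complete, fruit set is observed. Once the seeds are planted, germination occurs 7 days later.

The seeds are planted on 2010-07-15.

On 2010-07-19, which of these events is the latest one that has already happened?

The seeds are planted: Jul 15, 2010.
Germination occurs: Jul 15, 2010 + 7 days = Jul 22, 2010.
Flowering begins: Jul 22, 2010 + 10 days = Aug 1, 2010.
Pollination is complete: Aug 1, 2010 + 6 days = Aug 7, 2010.
Fruit set is observed: Aug 7, 2010 + 10 days = Aug 17, 2010.
The fruit ripens: Aug 17, 2010 + 18 days = Sep 4, 2010.
Harvest takes place: Sep 4, 2010 + 7 days = Sep 11, 2010.
Jul 19, 2010 falls between when the seeds are planted (Jul 15, 2010) and when germination occurs (Jul 22, 2010).

The seeds are planted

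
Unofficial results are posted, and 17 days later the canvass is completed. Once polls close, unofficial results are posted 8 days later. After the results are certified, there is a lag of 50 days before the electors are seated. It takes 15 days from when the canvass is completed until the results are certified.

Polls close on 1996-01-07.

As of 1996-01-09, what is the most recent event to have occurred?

Polls close

Polls close: Jan 7, 1996.
Unofficial results are posted: Jan 7, 1996 + 8 days = Jan 15, 1996.
The canvass is completed: Jan 15, 1996 + 17 days = Feb 1, 1996.
The results are certified: Feb 1, 1996 + 15 days = Feb 16, 1996.
The electors are seated: Feb 16, 1996 + 50 days = Apr 6, 1996.
Jan 9, 1996 falls between when polls close (Jan 7, 1996) and when unofficial results are posted (Jan 15, 1996).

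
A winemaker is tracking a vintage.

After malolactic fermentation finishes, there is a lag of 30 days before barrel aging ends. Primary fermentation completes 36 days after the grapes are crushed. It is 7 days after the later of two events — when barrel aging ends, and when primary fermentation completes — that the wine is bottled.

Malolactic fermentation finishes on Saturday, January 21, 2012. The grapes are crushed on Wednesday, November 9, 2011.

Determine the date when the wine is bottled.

Monday, February 27, 2012

Malolactic fermentation finishes: Jan 21, 2012.
Barrel aging ends: Jan 21, 2012 + 30 days = Feb 20, 2012.
The grapes are crushed: Nov 9, 2011.
Primary fermentation completes: Nov 9, 2011 + 36 days = Dec 15, 2011.
Both prerequisites met — barrel aging ends (Feb 20, 2012), primary fermentation completes (Dec 15, 2011); the later is Feb 20, 2012.
The wine is bottled: Feb 20, 2012 + 7 days = Feb 27, 2012.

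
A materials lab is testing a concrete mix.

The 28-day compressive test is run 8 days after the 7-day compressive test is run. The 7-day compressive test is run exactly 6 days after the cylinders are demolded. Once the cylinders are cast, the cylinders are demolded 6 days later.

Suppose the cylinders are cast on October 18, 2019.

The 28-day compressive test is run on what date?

November 7, 2019

The cylinders are cast: Oct 18, 2019.
The cylinders are demolded: Oct 18, 2019 + 6 days = Oct 24, 2019.
The 7-day compressive test is run: Oct 24, 2019 + 6 days = Oct 30, 2019.
The 28-day compressive test is run: Oct 30, 2019 + 8 days = Nov 7, 2019.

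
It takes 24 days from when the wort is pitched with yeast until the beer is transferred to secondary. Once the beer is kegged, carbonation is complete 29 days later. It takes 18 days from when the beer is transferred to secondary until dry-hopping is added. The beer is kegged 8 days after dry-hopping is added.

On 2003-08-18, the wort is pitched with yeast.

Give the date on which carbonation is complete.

2003-11-05

The wort is pitched with yeast: Aug 18, 2003.
The beer is transferred to secondary: Aug 18, 2003 + 24 days = Sep 11, 2003.
Dry-hopping is added: Sep 11, 2003 + 18 days = Sep 29, 2003.
The beer is kegged: Sep 29, 2003 + 8 days = Oct 7, 2003.
Carbonation is complete: Oct 7, 2003 + 29 days = Nov 5, 2003.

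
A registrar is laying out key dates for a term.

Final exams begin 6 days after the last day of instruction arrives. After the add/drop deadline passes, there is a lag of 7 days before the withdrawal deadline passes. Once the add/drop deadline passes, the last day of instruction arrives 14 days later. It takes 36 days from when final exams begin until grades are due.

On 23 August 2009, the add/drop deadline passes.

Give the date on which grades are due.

The add/drop deadline passes: Aug 23, 2009.
The last day of instruction arrives: Aug 23, 2009 + 14 days = Sep 6, 2009.
Final exams begin: Sep 6, 2009 + 6 days = Sep 12, 2009.
Grades are due: Sep 12, 2009 + 36 days = Oct 18, 2009.

18 October 2009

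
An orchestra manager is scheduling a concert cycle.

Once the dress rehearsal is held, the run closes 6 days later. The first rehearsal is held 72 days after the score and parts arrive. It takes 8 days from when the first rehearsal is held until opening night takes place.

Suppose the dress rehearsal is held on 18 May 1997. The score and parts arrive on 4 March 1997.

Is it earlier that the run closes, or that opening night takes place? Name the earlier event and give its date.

The dress rehearsal is held: May 18, 1997.
The run closes: May 18, 1997 + 6 days = May 24, 1997.
The score and parts arrive: Mar 4, 1997.
The first rehearsal is held: Mar 4, 1997 + 72 days = May 15, 1997.
Opening night takes place: May 15, 1997 + 8 days = May 23, 1997.
Comparing: the run closes on May 24, 1997 vs opening night takes place on May 23, 1997. Earlier: opening night takes place.

Opening night takes place — 23 May 1997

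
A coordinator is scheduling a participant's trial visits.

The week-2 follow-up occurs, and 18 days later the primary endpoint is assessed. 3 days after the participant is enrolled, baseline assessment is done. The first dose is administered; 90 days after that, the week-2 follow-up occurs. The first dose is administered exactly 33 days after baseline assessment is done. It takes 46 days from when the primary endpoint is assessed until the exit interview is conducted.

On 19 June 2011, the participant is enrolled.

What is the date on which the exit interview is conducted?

The participant is enrolled: Jun 19, 2011.
Baseline assessment is done: Jun 19, 2011 + 3 days = Jun 22, 2011.
The first dose is administered: Jun 22, 2011 + 33 days = Jul 25, 2011.
The week-2 follow-up occurs: Jul 25, 2011 + 90 days = Oct 23, 2011.
The primary endpoint is assessed: Oct 23, 2011 + 18 days = Nov 10, 2011.
The exit interview is conducted: Nov 10, 2011 + 46 days = Dec 26, 2011.

26 December 2011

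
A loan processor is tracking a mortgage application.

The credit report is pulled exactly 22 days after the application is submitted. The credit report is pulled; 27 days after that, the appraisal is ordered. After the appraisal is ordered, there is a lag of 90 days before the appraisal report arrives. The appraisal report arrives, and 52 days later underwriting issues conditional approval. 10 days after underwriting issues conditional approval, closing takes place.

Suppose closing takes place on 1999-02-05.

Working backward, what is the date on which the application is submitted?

1998-07-19

Closing takes place: Feb 5, 1999.
Underwriting issues conditional approval: Feb 5, 1999 − 10 days = Jan 26, 1999.
The appraisal report arrives: Jan 26, 1999 − 52 days = Dec 5, 1998.
The appraisal is ordered: Dec 5, 1998 − 90 days = Sep 6, 1998.
The credit report is pulled: Sep 6, 1998 − 27 days = Aug 10, 1998.
The application is submitted: Aug 10, 1998 − 22 days = Jul 19, 1998.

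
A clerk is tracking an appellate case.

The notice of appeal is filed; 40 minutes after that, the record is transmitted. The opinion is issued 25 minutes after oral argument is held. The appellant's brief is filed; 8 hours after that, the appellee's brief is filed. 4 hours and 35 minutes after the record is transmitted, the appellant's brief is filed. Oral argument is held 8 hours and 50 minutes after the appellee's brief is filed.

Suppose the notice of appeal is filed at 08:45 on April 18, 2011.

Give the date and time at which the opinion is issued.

The notice of appeal is filed: 08:45 Apr 18, 2011.
The record is transmitted: 08:45 Apr 18, 2011 + 40m = 09:25 Apr 18, 2011.
The appellant's brief is filed: 09:25 Apr 18, 2011 + 4h35m = 14:00 Apr 18, 2011.
The appellee's brief is filed: 14:00 Apr 18, 2011 + 8h = 22:00 Apr 18, 2011.
Oral argument is held: 22:00 Apr 18, 2011 + 8h50m = 06:50 Apr 19, 2011.
The opinion is issued: 06:50 Apr 19, 2011 + 25m = 07:15 Apr 19, 2011.

07:15 on April 19, 2011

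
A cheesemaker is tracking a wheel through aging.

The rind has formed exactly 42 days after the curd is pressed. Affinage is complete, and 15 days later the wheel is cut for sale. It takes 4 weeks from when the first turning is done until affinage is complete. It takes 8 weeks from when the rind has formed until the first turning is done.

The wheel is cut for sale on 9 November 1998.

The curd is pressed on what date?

21 June 1998

The wheel is cut for sale: Nov 9, 1998.
Affinage is complete: Nov 9, 1998 − 15 days = Oct 25, 1998.
The first turning is done: Oct 25, 1998 − 4 weeks = Sep 27, 1998.
The rind has formed: Sep 27, 1998 − 8 weeks = Aug 2, 1998.
The curd is pressed: Aug 2, 1998 − 42 days = Jun 21, 1998.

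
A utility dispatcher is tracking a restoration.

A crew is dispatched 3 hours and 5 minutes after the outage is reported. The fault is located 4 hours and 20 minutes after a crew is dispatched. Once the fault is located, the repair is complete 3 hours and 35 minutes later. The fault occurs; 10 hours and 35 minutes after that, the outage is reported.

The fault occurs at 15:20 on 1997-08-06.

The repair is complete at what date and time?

12:55 on 1997-08-07

The fault occurs: 15:20 Aug 6, 1997.
The outage is reported: 15:20 Aug 6, 1997 + 10h35m = 01:55 Aug 7, 1997.
A crew is dispatched: 01:55 Aug 7, 1997 + 3h05m = 05:00 Aug 7, 1997.
The fault is located: 05:00 Aug 7, 1997 + 4h20m = 09:20 Aug 7, 1997.
The repair is complete: 09:20 Aug 7, 1997 + 3h35m = 12:55 Aug 7, 1997.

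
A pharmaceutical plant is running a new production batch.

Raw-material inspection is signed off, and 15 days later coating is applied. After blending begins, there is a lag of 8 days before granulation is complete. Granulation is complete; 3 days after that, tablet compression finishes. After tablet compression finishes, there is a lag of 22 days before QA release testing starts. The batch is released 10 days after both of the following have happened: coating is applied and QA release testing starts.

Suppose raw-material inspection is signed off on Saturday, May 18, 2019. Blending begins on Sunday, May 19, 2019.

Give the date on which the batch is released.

Raw-material inspection is signed off: May 18, 2019.
Coating is applied: May 18, 2019 + 15 days = Jun 2, 2019.
Blending begins: May 19, 2019.
Granulation is complete: May 19, 2019 + 8 days = May 27, 2019.
Tablet compression finishes: May 27, 2019 + 3 days = May 30, 2019.
QA release testing starts: May 30, 2019 + 22 days = Jun 21, 2019.
Both prerequisites met — coating is applied (Jun 2, 2019), QA release testing starts (Jun 21, 2019); the later is Jun 21, 2019.
The batch is released: Jun 21, 2019 + 10 days = Jul 1, 2019.

Monday, July 1, 2019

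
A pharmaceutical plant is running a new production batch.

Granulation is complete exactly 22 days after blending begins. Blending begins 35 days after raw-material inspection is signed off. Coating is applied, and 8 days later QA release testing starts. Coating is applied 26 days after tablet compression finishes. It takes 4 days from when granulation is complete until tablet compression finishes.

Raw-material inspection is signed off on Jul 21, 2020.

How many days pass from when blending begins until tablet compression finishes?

26 days

Causal path: blending begins → granulation is complete → tablet compression finishes.
Total delay along the path: 22 + 4 = 26 days.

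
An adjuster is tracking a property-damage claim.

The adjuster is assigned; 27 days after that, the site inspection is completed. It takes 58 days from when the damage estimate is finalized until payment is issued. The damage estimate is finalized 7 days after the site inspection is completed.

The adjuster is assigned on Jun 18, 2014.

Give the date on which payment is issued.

Sep 18, 2014

The adjuster is assigned: Jun 18, 2014.
The site inspection is completed: Jun 18, 2014 + 27 days = Jul 15, 2014.
The damage estimate is finalized: Jul 15, 2014 + 7 days = Jul 22, 2014.
Payment is issued: Jul 22, 2014 + 58 days = Sep 18, 2014.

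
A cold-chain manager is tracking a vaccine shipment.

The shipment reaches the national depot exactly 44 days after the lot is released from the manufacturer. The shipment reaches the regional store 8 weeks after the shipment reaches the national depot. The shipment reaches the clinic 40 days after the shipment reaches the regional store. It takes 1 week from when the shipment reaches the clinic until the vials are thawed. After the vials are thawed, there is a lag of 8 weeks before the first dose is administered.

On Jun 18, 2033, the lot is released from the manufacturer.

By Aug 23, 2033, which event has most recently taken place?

The shipment reaches the national depot

The lot is released from the manufacturer: Jun 18, 2033.
The shipment reaches the national depot: Jun 18, 2033 + 44 days = Aug 1, 2033.
The shipment reaches the regional store: Aug 1, 2033 + 8 weeks = Sep 26, 2033.
The shipment reaches the clinic: Sep 26, 2033 + 40 days = Nov 5, 2033.
The vials are thawed: Nov 5, 2033 + 1 week = Nov 12, 2033.
The first dose is administered: Nov 12, 2033 + 8 weeks = Jan 7, 2034.
Aug 23, 2033 falls between when the shipment reaches the national depot (Aug 1, 2033) and when the shipment reaches the regional store (Sep 26, 2033).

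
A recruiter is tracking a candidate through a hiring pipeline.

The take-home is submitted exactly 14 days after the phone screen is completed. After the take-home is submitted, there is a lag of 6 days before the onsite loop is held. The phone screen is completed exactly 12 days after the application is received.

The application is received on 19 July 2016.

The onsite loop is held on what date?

20 August 2016

The application is received: Jul 19, 2016.
The phone screen is completed: Jul 19, 2016 + 12 days = Jul 31, 2016.
The take-home is submitted: Jul 31, 2016 + 14 days = Aug 14, 2016.
The onsite loop is held: Aug 14, 2016 + 6 days = Aug 20, 2016.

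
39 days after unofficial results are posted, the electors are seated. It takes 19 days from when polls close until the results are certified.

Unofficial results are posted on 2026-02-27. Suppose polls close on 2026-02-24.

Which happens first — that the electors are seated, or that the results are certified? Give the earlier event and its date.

The results are certified — 2026-03-15

Unofficial results are posted: Feb 27, 2026.
The electors are seated: Feb 27, 2026 + 39 days = Apr 7, 2026.
Polls close: Feb 24, 2026.
The results are certified: Feb 24, 2026 + 19 days = Mar 15, 2026.
Comparing: the electors are seated on Apr 7, 2026 vs the results are certified on Mar 15, 2026. Earlier: the results are certified.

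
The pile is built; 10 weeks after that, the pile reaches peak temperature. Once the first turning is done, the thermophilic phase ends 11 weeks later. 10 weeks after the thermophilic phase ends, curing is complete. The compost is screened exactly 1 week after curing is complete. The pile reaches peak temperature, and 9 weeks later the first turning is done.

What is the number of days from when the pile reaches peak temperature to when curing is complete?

210 days

Causal path: the pile reaches peak temperature → the first turning is done → the thermophilic phase ends → curing is complete.
Total delay along the path: 9 + 11 + 10 weeks = 30 weeks = 210 days.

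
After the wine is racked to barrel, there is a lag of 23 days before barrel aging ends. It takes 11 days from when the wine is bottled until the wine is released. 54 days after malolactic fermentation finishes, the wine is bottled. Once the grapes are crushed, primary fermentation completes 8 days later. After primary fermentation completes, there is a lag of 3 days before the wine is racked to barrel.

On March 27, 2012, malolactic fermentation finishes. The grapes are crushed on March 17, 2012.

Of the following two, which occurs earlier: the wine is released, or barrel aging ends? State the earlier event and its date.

Malolactic fermentation finishes: Mar 27, 2012.
The wine is bottled: Mar 27, 2012 + 54 days = May 20, 2012.
The wine is released: May 20, 2012 + 11 days = May 31, 2012.
The grapes are crushed: Mar 17, 2012.
Primary fermentation completes: Mar 17, 2012 + 8 days = Mar 25, 2012.
The wine is racked to barrel: Mar 25, 2012 + 3 days = Mar 28, 2012.
Barrel aging ends: Mar 28, 2012 + 23 days = Apr 20, 2012.
Comparing: the wine is released on May 31, 2012 vs barrel aging ends on Apr 20, 2012. Earlier: barrel aging ends.

Barrel aging ends — April 20, 2012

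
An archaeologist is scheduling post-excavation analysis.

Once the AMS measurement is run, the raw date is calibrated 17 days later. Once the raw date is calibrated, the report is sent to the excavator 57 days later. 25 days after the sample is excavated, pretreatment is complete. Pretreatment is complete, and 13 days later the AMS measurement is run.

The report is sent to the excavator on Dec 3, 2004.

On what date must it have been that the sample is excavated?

Aug 13, 2004

The report is sent to the excavator: Dec 3, 2004.
The raw date is calibrated: Dec 3, 2004 − 57 days = Oct 7, 2004.
The AMS measurement is run: Oct 7, 2004 − 17 days = Sep 20, 2004.
Pretreatment is complete: Sep 20, 2004 − 13 days = Sep 7, 2004.
The sample is excavated: Sep 7, 2004 − 25 days = Aug 13, 2004.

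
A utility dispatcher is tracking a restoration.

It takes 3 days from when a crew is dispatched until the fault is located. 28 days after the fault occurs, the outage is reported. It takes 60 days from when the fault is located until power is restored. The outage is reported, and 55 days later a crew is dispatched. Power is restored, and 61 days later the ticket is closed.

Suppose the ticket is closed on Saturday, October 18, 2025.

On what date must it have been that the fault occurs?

Tuesday, March 25, 2025

The ticket is closed: Oct 18, 2025.
Power is restored: Oct 18, 2025 − 61 days = Aug 18, 2025.
The fault is located: Aug 18, 2025 − 60 days = Jun 19, 2025.
A crew is dispatched: Jun 19, 2025 − 3 days = Jun 16, 2025.
The outage is reported: Jun 16, 2025 − 55 days = Apr 22, 2025.
The fault occurs: Apr 22, 2025 − 28 days = Mar 25, 2025.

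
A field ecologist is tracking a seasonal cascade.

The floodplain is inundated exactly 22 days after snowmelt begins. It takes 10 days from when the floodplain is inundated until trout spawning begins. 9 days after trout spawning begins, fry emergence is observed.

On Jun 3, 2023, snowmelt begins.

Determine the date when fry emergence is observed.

Snowmelt begins: Jun 3, 2023.
The floodplain is inundated: Jun 3, 2023 + 22 days = Jun 25, 2023.
Trout spawning begins: Jun 25, 2023 + 10 days = Jul 5, 2023.
Fry emergence is observed: Jul 5, 2023 + 9 days = Jul 14, 2023.

Jul 14, 2023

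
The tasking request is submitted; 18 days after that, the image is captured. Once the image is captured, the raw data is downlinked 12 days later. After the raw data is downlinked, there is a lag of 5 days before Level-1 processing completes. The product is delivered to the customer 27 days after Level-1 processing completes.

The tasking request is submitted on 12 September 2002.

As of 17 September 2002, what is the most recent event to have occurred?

The tasking request is submitted

The tasking request is submitted: Sep 12, 2002.
The image is captured: Sep 12, 2002 + 18 days = Sep 30, 2002.
The raw data is downlinked: Sep 30, 2002 + 12 days = Oct 12, 2002.
Level-1 processing completes: Oct 12, 2002 + 5 days = Oct 17, 2002.
The product is delivered to the customer: Oct 17, 2002 + 27 days = Nov 13, 2002.
Sep 17, 2002 falls between when the tasking request is submitted (Sep 12, 2002) and when the image is captured (Sep 30, 2002).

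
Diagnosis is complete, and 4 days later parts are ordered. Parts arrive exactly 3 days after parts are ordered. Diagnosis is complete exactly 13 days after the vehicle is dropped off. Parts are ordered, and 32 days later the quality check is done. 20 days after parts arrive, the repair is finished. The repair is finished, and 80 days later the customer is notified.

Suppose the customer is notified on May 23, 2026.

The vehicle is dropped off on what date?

Jan 23, 2026

The customer is notified: May 23, 2026.
The repair is finished: May 23, 2026 − 80 days = Mar 4, 2026.
Parts arrive: Mar 4, 2026 − 20 days = Feb 12, 2026.
Parts are ordered: Feb 12, 2026 − 3 days = Feb 9, 2026.
Diagnosis is complete: Feb 9, 2026 − 4 days = Feb 5, 2026.
The vehicle is dropped off: Feb 5, 2026 − 13 days = Jan 23, 2026.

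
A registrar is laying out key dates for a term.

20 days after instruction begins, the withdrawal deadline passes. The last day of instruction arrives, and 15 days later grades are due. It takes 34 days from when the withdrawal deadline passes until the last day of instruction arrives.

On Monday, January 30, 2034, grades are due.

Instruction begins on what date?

Tuesday, November 22, 2033

Grades are due: Jan 30, 2034.
The last day of instruction arrives: Jan 30, 2034 − 15 days = Jan 15, 2034.
The withdrawal deadline passes: Jan 15, 2034 − 34 days = Dec 12, 2033.
Instruction begins: Dec 12, 2033 − 20 days = Nov 22, 2033.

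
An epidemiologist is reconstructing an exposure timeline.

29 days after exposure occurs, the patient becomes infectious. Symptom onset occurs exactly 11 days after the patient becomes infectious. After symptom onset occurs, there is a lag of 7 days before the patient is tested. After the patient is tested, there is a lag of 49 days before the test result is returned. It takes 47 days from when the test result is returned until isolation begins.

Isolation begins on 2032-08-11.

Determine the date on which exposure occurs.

Isolation begins: Aug 11, 2032.
The test result is returned: Aug 11, 2032 − 47 days = Jun 25, 2032.
The patient is tested: Jun 25, 2032 − 49 days = May 7, 2032.
Symptom onset occurs: May 7, 2032 − 7 days = Apr 30, 2032.
The patient becomes infectious: Apr 30, 2032 − 11 days = Apr 19, 2032.
Exposure occurs: Apr 19, 2032 − 29 days = Mar 21, 2032.

2032-03-21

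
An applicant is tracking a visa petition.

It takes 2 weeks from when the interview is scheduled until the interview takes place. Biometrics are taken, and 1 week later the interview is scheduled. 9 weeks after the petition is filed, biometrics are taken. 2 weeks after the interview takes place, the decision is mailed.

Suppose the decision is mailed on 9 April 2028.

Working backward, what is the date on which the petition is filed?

2 January 2028

The decision is mailed: Apr 9, 2028.
The interview takes place: Apr 9, 2028 − 2 weeks = Mar 26, 2028.
The interview is scheduled: Mar 26, 2028 − 2 weeks = Mar 12, 2028.
Biometrics are taken: Mar 12, 2028 − 1 week = Mar 5, 2028.
The petition is filed: Mar 5, 2028 − 9 weeks = Jan 2, 2028.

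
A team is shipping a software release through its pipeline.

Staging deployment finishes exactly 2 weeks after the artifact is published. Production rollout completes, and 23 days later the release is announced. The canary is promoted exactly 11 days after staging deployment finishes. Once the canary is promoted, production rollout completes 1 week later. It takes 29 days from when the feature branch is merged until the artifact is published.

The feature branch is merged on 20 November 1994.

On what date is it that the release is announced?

The feature branch is merged: Nov 20, 1994.
The artifact is published: Nov 20, 1994 + 29 days = Dec 19, 1994.
Staging deployment finishes: Dec 19, 1994 + 2 weeks = Jan 2, 1995.
The canary is promoted: Jan 2, 1995 + 11 days = Jan 13, 1995.
Production rollout completes: Jan 13, 1995 + 1 week = Jan 20, 1995.
The release is announced: Jan 20, 1995 + 23 days = Feb 12, 1995.

12 February 1995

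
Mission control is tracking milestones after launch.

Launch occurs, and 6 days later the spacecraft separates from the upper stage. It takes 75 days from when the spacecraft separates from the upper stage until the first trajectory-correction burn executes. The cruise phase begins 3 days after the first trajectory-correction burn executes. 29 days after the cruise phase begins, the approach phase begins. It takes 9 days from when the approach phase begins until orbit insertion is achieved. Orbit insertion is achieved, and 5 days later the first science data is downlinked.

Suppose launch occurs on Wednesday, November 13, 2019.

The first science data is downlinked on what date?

Thursday, March 19, 2020

Launch occurs: Nov 13, 2019.
The spacecraft separates from the upper stage: Nov 13, 2019 + 6 days = Nov 19, 2019.
The first trajectory-correction burn executes: Nov 19, 2019 + 75 days = Feb 2, 2020.
The cruise phase begins: Feb 2, 2020 + 3 days = Feb 5, 2020.
The approach phase begins: Feb 5, 2020 + 29 days = Mar 5, 2020.
Orbit insertion is achieved: Mar 5, 2020 + 9 days = Mar 14, 2020.
The first science data is downlinked: Mar 14, 2020 + 5 days = Mar 19, 2020.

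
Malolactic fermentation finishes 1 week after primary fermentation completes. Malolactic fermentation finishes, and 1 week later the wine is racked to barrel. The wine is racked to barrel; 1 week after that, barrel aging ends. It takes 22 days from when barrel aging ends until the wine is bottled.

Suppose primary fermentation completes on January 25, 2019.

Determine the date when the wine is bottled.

March 9, 2019

Primary fermentation completes: Jan 25, 2019.
Malolactic fermentation finishes: Jan 25, 2019 + 1 week = Feb 1, 2019.
The wine is racked to barrel: Feb 1, 2019 + 1 week = Feb 8, 2019.
Barrel aging ends: Feb 8, 2019 + 1 week = Feb 15, 2019.
The wine is bottled: Feb 15, 2019 + 22 days = Mar 9, 2019.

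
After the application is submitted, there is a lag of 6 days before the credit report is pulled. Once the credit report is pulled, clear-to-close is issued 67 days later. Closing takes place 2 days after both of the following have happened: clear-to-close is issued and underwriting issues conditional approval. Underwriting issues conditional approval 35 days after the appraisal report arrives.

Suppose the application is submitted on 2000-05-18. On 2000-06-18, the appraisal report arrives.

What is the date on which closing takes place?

The application is submitted: May 18, 2000.
The credit report is pulled: May 18, 2000 + 6 days = May 24, 2000.
Clear-to-close is issued: May 24, 2000 + 67 days = Jul 30, 2000.
The appraisal report arrives: Jun 18, 2000.
Underwriting issues conditional approval: Jun 18, 2000 + 35 days = Jul 23, 2000.
Both prerequisites met — clear-to-close is issued (Jul 30, 2000), underwriting issues conditional approval (Jul 23, 2000); the later is Jul 30, 2000.
Closing takes place: Jul 30, 2000 + 2 days = Aug 1, 2000.

2000-08-01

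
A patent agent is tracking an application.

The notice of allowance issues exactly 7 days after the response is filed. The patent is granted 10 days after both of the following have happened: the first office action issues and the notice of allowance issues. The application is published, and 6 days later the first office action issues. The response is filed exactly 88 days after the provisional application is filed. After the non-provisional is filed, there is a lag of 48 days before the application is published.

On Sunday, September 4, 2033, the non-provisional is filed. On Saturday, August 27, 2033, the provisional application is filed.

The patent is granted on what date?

The non-provisional is filed: Sep 4, 2033.
The application is published: Sep 4, 2033 + 48 days = Oct 22, 2033.
The first office action issues: Oct 22, 2033 + 6 days = Oct 28, 2033.
The provisional application is filed: Aug 27, 2033.
The response is filed: Aug 27, 2033 + 88 days = Nov 23, 2033.
The notice of allowance issues: Nov 23, 2033 + 7 days = Nov 30, 2033.
Both prerequisites met — the first office action issues (Oct 28, 2033), the notice of allowance issues (Nov 30, 2033); the later is Nov 30, 2033.
The patent is granted: Nov 30, 2033 + 10 days = Dec 10, 2033.

Saturday, December 10, 2033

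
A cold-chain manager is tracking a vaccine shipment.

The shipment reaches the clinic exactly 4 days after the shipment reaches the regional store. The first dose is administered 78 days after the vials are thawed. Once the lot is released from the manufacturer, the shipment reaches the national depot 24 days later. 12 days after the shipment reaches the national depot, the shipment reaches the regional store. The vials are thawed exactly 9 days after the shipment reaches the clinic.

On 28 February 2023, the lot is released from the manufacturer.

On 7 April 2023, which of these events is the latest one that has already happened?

The shipment reaches the regional store

The lot is released from the manufacturer: Feb 28, 2023.
The shipment reaches the national depot: Feb 28, 2023 + 24 days = Mar 24, 2023.
The shipment reaches the regional store: Mar 24, 2023 + 12 days = Apr 5, 2023.
The shipment reaches the clinic: Apr 5, 2023 + 4 days = Apr 9, 2023.
The vials are thawed: Apr 9, 2023 + 9 days = Apr 18, 2023.
The first dose is administered: Apr 18, 2023 + 78 days = Jul 5, 2023.
Apr 7, 2023 falls between when the shipment reaches the regional store (Apr 5, 2023) and when the shipment reaches the clinic (Apr 9, 2023).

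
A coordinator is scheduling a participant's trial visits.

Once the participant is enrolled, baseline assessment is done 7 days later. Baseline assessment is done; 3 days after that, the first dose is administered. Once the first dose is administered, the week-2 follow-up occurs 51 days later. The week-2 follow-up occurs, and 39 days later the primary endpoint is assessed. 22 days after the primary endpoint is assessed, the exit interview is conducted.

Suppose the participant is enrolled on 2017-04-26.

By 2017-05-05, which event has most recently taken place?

Baseline assessment is done

The participant is enrolled: Apr 26, 2017.
Baseline assessment is done: Apr 26, 2017 + 7 days = May 3, 2017.
The first dose is administered: May 3, 2017 + 3 days = May 6, 2017.
The week-2 follow-up occurs: May 6, 2017 + 51 days = Jun 26, 2017.
The primary endpoint is assessed: Jun 26, 2017 + 39 days = Aug 4, 2017.
The exit interview is conducted: Aug 4, 2017 + 22 days = Aug 26, 2017.
May 5, 2017 falls between when baseline assessment is done (May 3, 2017) and when the first dose is administered (May 6, 2017).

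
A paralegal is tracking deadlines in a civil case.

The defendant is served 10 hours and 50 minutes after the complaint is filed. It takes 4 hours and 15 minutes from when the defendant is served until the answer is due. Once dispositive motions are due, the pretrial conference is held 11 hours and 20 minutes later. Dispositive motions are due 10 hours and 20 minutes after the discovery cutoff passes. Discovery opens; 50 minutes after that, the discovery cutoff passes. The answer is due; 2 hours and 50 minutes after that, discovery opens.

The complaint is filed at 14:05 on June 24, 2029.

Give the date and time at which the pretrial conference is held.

The complaint is filed: 14:05 Jun 24, 2029.
The defendant is served: 14:05 Jun 24, 2029 + 10h50m = 00:55 Jun 25, 2029.
The answer is due: 00:55 Jun 25, 2029 + 4h15m = 05:10 Jun 25, 2029.
Discovery opens: 05:10 Jun 25, 2029 + 2h50m = 08:00 Jun 25, 2029.
The discovery cutoff passes: 08:00 Jun 25, 2029 + 50m = 08:50 Jun 25, 2029.
Dispositive motions are due: 08:50 Jun 25, 2029 + 10h20m = 19:10 Jun 25, 2029.
The pretrial conference is held: 19:10 Jun 25, 2029 + 11h20m = 06:30 Jun 26, 2029.

06:30 on June 26, 2029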